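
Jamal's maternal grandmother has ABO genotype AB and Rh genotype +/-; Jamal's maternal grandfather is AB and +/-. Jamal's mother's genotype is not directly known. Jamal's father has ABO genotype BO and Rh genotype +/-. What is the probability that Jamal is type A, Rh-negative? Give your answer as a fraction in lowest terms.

1/16

Jamal's mother's ABO genotype from AB × AB: 1/4 AA, 1/2 AB, 1/4 BB.
Crossing each possibility with the father BO and summing P(type A): 1/4·1/2 + 1/2·1/4 + 1/4·0 = 1/4.
Similarly for Rh via the mother's Rh distribution: P(Rh-) = 1/4.
Independent loci: 1/4 × 1/4 = 1/16.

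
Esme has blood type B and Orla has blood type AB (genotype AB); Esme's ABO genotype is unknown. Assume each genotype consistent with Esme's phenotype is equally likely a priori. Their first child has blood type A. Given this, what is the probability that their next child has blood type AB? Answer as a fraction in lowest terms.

Possible genotypes: Esme ∈ {BB, BO}; Orla ∈ {AB}.
Weight each parental genotype pair by prior × P(type-A child):
  BO × AB: posterior weight 1; P(next child type AB) = 1/4.
Weighted sum = 1/4.

1/4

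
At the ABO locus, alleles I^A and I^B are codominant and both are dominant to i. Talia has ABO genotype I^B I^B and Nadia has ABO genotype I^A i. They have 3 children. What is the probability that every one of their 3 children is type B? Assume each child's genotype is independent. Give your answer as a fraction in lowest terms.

ABO cross I^B I^B × I^A i → 1/2 B, 1/2 AB.
So P(type B) = 1/2 per child.
All 3 independent: (1/2)^3 = 1/8.

1/8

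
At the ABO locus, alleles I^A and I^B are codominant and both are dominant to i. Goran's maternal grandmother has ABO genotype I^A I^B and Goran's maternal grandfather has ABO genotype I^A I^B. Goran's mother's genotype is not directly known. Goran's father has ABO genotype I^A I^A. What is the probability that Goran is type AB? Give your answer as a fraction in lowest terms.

Goran's mother's ABO genotype from I^A I^B × I^A I^B: 1/4 I^A I^A, 1/2 I^A I^B, 1/4 I^B I^B.
Crossing each possibility with the father I^A I^A and summing P(type AB): 1/4·0 + 1/2·1/2 + 1/4·1 = 1/2.

1/2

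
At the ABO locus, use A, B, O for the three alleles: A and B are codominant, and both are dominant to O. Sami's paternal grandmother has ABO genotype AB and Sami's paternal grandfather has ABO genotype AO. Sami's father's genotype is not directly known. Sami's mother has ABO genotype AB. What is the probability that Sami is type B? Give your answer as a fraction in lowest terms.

1/4

Sami's father's ABO genotype from AB × AO: 1/4 AA, 1/4 AB, 1/4 AO, 1/4 BO.
Crossing each possibility with the mother AB and summing P(type B): 1/4·0 + 1/4·1/4 + 1/4·1/4 + 1/4·1/2 = 1/4.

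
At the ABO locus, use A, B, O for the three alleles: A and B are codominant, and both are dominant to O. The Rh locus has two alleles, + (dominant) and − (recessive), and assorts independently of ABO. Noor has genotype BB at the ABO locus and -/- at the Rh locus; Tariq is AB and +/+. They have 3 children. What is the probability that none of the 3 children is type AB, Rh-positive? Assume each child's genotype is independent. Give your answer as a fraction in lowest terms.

1/8

ABO cross BB × AB → 1/2 B, 1/2 AB.
Rh cross -/- × +/+ → 1 Rh+; so P(type AB, Rh-positive) = 1/2 × 1 = 1/2 per child.
P(not type AB, Rh-positive) = 1/2 for one child; (1/2)^3 = 1/8.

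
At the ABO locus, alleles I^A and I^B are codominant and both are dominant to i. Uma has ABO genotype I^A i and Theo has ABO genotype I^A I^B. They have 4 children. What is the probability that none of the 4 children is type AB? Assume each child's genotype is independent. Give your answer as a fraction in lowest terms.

ABO cross I^A i × I^A I^B → 1/2 A, 1/4 B, 1/4 AB.
So P(type AB) = 1/4 per child.
P(not type AB) = 3/4 for one child; (3/4)^4 = 81/256.

81/256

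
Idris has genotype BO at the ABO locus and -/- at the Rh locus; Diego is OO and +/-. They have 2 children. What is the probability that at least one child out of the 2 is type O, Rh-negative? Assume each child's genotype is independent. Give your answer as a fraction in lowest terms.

7/16

ABO cross BO × OO → 1/2 O, 1/2 B.
Rh cross -/- × +/- → 1/2 Rh+, 1/2 Rh-; so P(type O, Rh-negative) = 1/2 × 1/2 = 1/4 per child.
P(none) = (3/4)^2 = 9/16; P(at least one) = 1 − 9/16 = 7/16.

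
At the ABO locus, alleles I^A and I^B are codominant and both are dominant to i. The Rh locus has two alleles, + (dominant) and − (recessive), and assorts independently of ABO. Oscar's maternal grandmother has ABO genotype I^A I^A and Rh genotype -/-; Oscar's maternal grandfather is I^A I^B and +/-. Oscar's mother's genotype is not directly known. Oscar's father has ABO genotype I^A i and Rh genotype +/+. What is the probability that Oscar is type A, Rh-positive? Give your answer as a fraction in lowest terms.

3/4

Oscar's mother's ABO genotype from I^A I^A × I^A I^B: 1/2 I^A I^A, 1/2 I^A I^B.
Crossing each possibility with the father I^A i and summing P(type A): 1/2·1 + 1/2·1/2 = 3/4.
Similarly for Rh via the mother's Rh distribution: P(Rh+) = 1.
Independent loci: 3/4 × 1 = 3/4.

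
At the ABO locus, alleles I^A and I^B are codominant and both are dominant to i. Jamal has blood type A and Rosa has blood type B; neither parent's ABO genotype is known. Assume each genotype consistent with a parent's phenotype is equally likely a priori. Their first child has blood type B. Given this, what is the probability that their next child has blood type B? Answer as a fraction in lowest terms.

Possible genotypes: Jamal ∈ {I^A I^A, I^A i}; Rosa ∈ {I^B I^B, I^B i}.
Weight each parental genotype pair by prior × P(type-B child):
  I^A i × I^B I^B: posterior weight 2/3; P(next child type B) = 1/2.
  I^A i × I^B i: posterior weight 1/3; P(next child type B) = 1/4.
Weighted sum = 5/12.

5/12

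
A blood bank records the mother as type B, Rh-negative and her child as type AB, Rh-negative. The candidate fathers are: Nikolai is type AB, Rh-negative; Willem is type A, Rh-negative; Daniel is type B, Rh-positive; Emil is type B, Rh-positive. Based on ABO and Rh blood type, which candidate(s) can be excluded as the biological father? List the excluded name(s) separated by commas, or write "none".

Daniel, Emil

A candidate is excluded only if no genotype consistent with his phenotype could produce a type AB, Rh-negative child with a type B, Rh-negative mother.
Daniel (type B, Rh+): no genotype consistent with that phenotype can produce a type-AB Rh- child with a type-B mother.
Emil (type B, Rh+): no genotype consistent with that phenotype can produce a type-AB Rh- child with a type-B mother.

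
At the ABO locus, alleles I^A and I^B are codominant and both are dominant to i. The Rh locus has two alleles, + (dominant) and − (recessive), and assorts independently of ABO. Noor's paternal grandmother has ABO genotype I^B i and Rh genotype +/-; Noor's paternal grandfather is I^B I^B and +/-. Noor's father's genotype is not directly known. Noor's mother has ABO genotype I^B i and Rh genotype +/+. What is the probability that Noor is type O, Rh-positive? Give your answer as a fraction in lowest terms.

1/8

Noor's father's ABO genotype from I^B i × I^B I^B: 1/2 I^B I^B, 1/2 I^B i.
Crossing each possibility with the mother I^B i and summing P(type O): 1/2·0 + 1/2·1/4 = 1/8.
Similarly for Rh via the father's Rh distribution: P(Rh+) = 1.
Independent loci: 1/8 × 1 = 1/8.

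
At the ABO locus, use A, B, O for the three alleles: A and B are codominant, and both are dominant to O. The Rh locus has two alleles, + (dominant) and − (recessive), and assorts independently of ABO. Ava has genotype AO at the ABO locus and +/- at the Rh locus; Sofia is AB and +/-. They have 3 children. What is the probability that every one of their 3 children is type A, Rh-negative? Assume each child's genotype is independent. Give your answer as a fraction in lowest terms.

ABO cross AO × AB → 1/2 A, 1/4 B, 1/4 AB.
Rh cross +/- × +/- → 3/4 Rh+, 1/4 Rh-; so P(type A, Rh-negative) = 1/2 × 1/4 = 1/8 per child.
All 3 independent: (1/8)^3 = 1/512.

1/512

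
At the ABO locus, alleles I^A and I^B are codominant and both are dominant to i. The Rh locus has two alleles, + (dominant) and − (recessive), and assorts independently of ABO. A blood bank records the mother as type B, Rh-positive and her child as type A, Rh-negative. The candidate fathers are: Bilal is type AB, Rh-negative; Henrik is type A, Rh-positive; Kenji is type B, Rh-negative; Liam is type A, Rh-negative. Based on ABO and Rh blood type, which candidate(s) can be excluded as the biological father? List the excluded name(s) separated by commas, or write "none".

A candidate is excluded only if no genotype consistent with his phenotype could produce a type A, Rh-negative child with a type B, Rh-positive mother.
Kenji (type B, Rh-): no genotype consistent with that phenotype can produce a type-A Rh- child with a type-B mother.

Kenji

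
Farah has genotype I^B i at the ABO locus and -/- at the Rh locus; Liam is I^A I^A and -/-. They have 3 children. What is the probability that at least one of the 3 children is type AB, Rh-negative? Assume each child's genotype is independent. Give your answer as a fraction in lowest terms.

7/8

ABO cross I^B i × I^A I^A → 1/2 A, 1/2 AB.
Rh cross -/- × -/- → 1 Rh-; so P(type AB, Rh-negative) = 1/2 × 1 = 1/2 per child.
P(none) = (1/2)^3 = 1/8; P(at least one) = 1 − 1/8 = 7/8.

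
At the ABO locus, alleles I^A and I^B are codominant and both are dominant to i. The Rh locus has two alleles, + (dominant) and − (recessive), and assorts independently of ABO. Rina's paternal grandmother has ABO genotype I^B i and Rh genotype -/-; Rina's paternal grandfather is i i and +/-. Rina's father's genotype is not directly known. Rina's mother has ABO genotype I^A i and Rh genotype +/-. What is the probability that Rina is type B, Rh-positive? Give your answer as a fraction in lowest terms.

Rina's father's ABO genotype from I^B i × i i: 1/2 I^B i, 1/2 i i.
Crossing each possibility with the mother I^A i and summing P(type B): 1/2·1/4 + 1/2·0 = 1/8.
Similarly for Rh via the father's Rh distribution: P(Rh+) = 5/8.
Independent loci: 1/8 × 5/8 = 5/64.

5/64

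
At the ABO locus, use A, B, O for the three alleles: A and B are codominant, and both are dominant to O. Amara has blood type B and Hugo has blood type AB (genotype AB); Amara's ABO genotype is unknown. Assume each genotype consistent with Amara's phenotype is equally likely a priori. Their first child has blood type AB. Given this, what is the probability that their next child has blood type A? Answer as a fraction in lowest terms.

Possible genotypes: Amara ∈ {BB, BO}; Hugo ∈ {AB}.
Weight each parental genotype pair by prior × P(type-AB child):
  BB × AB: posterior weight 2/3; P(next child type A) = 0.
  BO × AB: posterior weight 1/3; P(next child type A) = 1/4.
Weighted sum = 1/12.

1/12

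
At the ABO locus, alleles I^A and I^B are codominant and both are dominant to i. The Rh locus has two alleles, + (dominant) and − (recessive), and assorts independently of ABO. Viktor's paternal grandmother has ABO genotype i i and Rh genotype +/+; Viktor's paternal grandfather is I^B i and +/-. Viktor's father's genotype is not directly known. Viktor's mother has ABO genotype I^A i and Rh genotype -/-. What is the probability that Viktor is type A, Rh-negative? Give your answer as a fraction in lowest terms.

Viktor's father's ABO genotype from i i × I^B i: 1/2 I^B i, 1/2 i i.
Crossing each possibility with the mother I^A i and summing P(type A): 1/2·1/4 + 1/2·1/2 = 3/8.
Similarly for Rh via the father's Rh distribution: P(Rh-) = 1/4.
Independent loci: 3/8 × 1/4 = 3/32.

3/32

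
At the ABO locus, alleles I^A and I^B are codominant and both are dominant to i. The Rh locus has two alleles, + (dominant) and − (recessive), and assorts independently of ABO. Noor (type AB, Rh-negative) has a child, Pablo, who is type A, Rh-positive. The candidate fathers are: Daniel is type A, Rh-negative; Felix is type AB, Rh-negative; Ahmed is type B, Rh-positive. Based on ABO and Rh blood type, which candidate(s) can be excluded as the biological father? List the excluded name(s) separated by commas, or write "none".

A candidate is excluded only if no genotype consistent with his phenotype could produce a type A, Rh-positive child with a type AB, Rh-negative mother.
Daniel (type A, Rh-): no genotype consistent with that phenotype can produce a type-A Rh+ child with a type-AB mother.
Felix (type AB, Rh-): no genotype consistent with that phenotype can produce a type-A Rh+ child with a type-AB mother.

Daniel, Felix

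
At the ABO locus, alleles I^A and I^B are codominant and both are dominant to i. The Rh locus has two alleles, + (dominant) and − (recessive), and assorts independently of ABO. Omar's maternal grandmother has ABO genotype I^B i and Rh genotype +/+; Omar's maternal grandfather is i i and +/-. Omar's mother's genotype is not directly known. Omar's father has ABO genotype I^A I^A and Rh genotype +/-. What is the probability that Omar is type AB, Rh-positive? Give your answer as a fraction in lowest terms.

7/32

Omar's mother's ABO genotype from I^B i × i i: 1/2 I^B i, 1/2 i i.
Crossing each possibility with the father I^A I^A and summing P(type AB): 1/2·1/2 + 1/2·0 = 1/4.
Similarly for Rh via the mother's Rh distribution: P(Rh+) = 7/8.
Independent loci: 1/4 × 7/8 = 7/32.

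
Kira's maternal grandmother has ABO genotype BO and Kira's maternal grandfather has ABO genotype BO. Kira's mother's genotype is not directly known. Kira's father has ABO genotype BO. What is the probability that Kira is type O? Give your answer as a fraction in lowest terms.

Kira's mother's ABO genotype from BO × BO: 1/4 BB, 1/2 BO, 1/4 OO.
Crossing each possibility with the father BO and summing P(type O): 1/4·0 + 1/2·1/4 + 1/4·1/2 = 1/4.

1/4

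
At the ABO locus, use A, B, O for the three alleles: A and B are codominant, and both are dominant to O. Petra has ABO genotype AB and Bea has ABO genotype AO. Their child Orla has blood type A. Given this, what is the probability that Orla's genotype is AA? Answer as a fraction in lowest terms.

Cross AB × AO → 1/4 AA, 1/4 AB, 1/4 AO, 1/4 BO.
Type-A genotypes among offspring: AA (1/4), AO (1/4); total 1/2.
P(AA | type A) = (1/4) / (1/2) = 1/2.

1/2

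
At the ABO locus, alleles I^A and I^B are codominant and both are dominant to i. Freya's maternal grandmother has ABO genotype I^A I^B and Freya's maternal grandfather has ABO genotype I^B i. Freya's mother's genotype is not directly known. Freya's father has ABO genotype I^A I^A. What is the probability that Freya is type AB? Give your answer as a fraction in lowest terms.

Freya's mother's ABO genotype from I^A I^B × I^B i: 1/4 I^A I^B, 1/4 I^A i, 1/4 I^B I^B, 1/4 I^B i.
Crossing each possibility with the father I^A I^A and summing P(type AB): 1/4·1/2 + 1/4·0 + 1/4·1 + 1/4·1/2 = 1/2.

1/2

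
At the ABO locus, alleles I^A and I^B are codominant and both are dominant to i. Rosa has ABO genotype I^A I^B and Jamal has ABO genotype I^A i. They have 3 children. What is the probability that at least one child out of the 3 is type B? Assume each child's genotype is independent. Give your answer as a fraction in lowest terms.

ABO cross I^A I^B × I^A i → 1/2 A, 1/4 B, 1/4 AB.
So P(type B) = 1/4 per child.
P(none) = (3/4)^3 = 27/64; P(at least one) = 1 − 27/64 = 37/64.

37/64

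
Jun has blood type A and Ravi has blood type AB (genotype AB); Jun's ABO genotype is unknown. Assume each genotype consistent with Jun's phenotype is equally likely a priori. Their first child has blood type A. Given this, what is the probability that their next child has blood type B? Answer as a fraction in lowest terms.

Possible genotypes: Jun ∈ {AA, AO}; Ravi ∈ {AB}.
Weight each parental genotype pair by prior × P(type-A child):
  AA × AB: posterior weight 1/2; P(next child type B) = 0.
  AO × AB: posterior weight 1/2; P(next child type B) = 1/4.
Weighted sum = 1/8.

1/8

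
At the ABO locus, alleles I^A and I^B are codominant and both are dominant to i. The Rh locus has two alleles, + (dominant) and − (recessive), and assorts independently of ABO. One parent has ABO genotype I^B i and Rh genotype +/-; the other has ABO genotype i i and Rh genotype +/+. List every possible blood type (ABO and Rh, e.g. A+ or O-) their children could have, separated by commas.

O+, B+

Gametes from I^B i × i i give offspring ABO genotypes I^B i, i i, i.e. phenotypes O, B.
Rh cross +/- × +/+ → phenotypes Rh+.
Combining independently: O+, B+.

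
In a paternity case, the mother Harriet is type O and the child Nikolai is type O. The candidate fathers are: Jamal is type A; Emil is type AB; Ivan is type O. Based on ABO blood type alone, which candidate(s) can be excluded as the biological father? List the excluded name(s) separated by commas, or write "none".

A candidate is excluded only if no genotype consistent with his phenotype could produce a type O child with a type O mother.
Emil (type AB): no genotype consistent with that phenotype can produce a type-O child with a type-O mother.

Emil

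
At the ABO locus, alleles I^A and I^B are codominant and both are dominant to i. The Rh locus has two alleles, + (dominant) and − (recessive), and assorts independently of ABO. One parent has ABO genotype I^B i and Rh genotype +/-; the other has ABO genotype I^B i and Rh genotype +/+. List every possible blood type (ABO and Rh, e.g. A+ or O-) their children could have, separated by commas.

Gametes from I^B i × I^B i give offspring ABO genotypes I^B I^B, I^B i, i i, i.e. phenotypes O, B.
Rh cross +/- × +/+ → phenotypes Rh+.
Combining independently: O+, B+.

O+, B+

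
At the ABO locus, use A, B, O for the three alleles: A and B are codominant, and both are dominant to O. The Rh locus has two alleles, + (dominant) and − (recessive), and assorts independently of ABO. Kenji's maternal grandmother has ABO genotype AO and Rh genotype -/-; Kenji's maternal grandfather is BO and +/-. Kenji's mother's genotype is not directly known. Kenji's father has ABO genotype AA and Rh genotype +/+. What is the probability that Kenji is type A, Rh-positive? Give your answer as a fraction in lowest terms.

3/4

Kenji's mother's ABO genotype from AO × BO: 1/4 AB, 1/4 AO, 1/4 BO, 1/4 OO.
Crossing each possibility with the father AA and summing P(type A): 1/4·1/2 + 1/4·1 + 1/4·1/2 + 1/4·1 = 3/4.
Similarly for Rh via the mother's Rh distribution: P(Rh+) = 1.
Independent loci: 3/4 × 1 = 3/4.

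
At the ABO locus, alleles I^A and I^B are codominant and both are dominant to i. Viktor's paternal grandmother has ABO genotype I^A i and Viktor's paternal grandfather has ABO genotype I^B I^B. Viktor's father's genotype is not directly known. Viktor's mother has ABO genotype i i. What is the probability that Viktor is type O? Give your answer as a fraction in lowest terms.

1/4

Viktor's father's ABO genotype from I^A i × I^B I^B: 1/2 I^A I^B, 1/2 I^B i.
Crossing each possibility with the mother i i and summing P(type O): 1/2·0 + 1/2·1/2 = 1/4.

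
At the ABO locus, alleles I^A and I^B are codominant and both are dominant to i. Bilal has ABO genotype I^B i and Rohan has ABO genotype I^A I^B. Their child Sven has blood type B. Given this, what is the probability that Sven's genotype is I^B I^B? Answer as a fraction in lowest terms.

Cross I^B i × I^A I^B → 1/4 I^A I^B, 1/4 I^A i, 1/4 I^B I^B, 1/4 I^B i.
Type-B genotypes among offspring: I^B I^B (1/4), I^B i (1/4); total 1/2.
P(I^B I^B | type B) = (1/4) / (1/2) = 1/2.

1/2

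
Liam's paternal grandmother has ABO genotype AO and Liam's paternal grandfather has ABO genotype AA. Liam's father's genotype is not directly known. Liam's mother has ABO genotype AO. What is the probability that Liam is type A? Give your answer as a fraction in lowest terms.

7/8

Liam's father's ABO genotype from AO × AA: 1/2 AA, 1/2 AO.
Crossing each possibility with the mother AO and summing P(type A): 1/2·1 + 1/2·3/4 = 7/8.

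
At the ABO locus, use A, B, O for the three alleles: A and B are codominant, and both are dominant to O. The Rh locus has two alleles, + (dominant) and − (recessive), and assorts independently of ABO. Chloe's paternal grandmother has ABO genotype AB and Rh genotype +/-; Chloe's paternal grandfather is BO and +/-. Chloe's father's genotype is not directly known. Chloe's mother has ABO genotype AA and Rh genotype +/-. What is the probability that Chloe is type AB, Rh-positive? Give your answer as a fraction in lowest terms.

3/8

Chloe's father's ABO genotype from AB × BO: 1/4 AB, 1/4 AO, 1/4 BB, 1/4 BO.
Crossing each possibility with the mother AA and summing P(type AB): 1/4·1/2 + 1/4·0 + 1/4·1 + 1/4·1/2 = 1/2.
Similarly for Rh via the father's Rh distribution: P(Rh+) = 3/4.
Independent loci: 1/2 × 3/4 = 3/8.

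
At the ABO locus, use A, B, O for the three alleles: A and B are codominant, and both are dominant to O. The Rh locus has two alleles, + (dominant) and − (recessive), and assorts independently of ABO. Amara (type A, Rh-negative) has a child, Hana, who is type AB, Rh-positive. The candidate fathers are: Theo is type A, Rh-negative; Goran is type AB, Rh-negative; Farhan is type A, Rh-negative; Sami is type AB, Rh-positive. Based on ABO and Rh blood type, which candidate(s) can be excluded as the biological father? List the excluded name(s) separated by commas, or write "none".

A candidate is excluded only if no genotype consistent with his phenotype could produce a type AB, Rh-positive child with a type A, Rh-negative mother.
Theo (type A, Rh-): no genotype consistent with that phenotype can produce a type-AB Rh+ child with a type-A mother.
Goran (type AB, Rh-): no genotype consistent with that phenotype can produce a type-AB Rh+ child with a type-A mother.
Farhan (type A, Rh-): no genotype consistent with that phenotype can produce a type-AB Rh+ child with a type-A mother.

Theo, Goran, Farhan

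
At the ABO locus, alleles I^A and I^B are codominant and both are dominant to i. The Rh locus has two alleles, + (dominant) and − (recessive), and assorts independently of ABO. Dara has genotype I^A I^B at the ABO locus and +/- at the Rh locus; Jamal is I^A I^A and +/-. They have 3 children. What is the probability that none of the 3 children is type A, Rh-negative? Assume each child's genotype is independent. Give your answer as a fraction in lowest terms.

ABO cross I^A I^B × I^A I^A → 1/2 A, 1/2 AB.
Rh cross +/- × +/- → 3/4 Rh+, 1/4 Rh-; so P(type A, Rh-negative) = 1/2 × 1/4 = 1/8 per child.
P(not type A, Rh-negative) = 7/8 for one child; (7/8)^3 = 343/512.

343/512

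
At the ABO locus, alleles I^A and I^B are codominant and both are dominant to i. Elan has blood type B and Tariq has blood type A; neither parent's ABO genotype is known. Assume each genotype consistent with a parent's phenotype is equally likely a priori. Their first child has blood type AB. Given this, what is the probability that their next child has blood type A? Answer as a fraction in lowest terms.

Possible genotypes: Elan ∈ {I^B I^B, I^B i}; Tariq ∈ {I^A I^A, I^A i}.
Weight each parental genotype pair by prior × P(type-AB child):
  I^B I^B × I^A I^A: posterior weight 4/9; P(next child type A) = 0.
  I^B I^B × I^A i: posterior weight 2/9; P(next child type A) = 0.
  I^B i × I^A I^A: posterior weight 2/9; P(next child type A) = 1/2.
  I^B i × I^A i: posterior weight 1/9; P(next child type A) = 1/4.
Weighted sum = 5/36.

5/36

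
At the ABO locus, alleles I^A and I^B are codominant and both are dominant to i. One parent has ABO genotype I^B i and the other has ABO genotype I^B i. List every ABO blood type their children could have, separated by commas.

O, B

Gametes from I^B i × I^B i give offspring ABO genotypes I^B I^B, I^B i, i i, i.e. phenotypes O, B.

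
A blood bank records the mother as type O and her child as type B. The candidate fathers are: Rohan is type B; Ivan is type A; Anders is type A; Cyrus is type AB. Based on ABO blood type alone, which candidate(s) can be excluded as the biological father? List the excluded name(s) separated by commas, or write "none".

A candidate is excluded only if no genotype consistent with his phenotype could produce a type B child with a type O mother.
Ivan (type A): no genotype consistent with that phenotype can produce a type-B child with a type-O mother.
Anders (type A): no genotype consistent with that phenotype can produce a type-B child with a type-O mother.

Ivan, Anders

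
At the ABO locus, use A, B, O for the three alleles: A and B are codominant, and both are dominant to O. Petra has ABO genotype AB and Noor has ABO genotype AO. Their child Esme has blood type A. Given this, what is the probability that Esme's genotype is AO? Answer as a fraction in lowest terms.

Cross AB × AO → 1/4 AA, 1/4 AB, 1/4 AO, 1/4 BO.
Type-A genotypes among offspring: AA (1/4), AO (1/4); total 1/2.
P(AO | type A) = (1/4) / (1/2) = 1/2.

1/2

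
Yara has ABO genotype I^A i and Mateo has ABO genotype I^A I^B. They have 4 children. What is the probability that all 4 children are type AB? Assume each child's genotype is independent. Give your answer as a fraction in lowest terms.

ABO cross I^A i × I^A I^B → 1/2 A, 1/4 B, 1/4 AB.
So P(type AB) = 1/4 per child.
All 4 independent: (1/4)^4 = 1/256.

1/256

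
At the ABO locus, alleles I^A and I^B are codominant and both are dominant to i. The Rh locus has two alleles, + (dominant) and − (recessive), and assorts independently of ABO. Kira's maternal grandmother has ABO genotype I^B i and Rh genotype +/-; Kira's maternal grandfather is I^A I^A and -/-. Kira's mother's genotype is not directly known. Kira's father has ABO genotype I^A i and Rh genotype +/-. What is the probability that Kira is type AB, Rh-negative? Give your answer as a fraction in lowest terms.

3/64

Kira's mother's ABO genotype from I^B i × I^A I^A: 1/2 I^A I^B, 1/2 I^A i.
Crossing each possibility with the father I^A i and summing P(type AB): 1/2·1/4 + 1/2·0 = 1/8.
Similarly for Rh via the mother's Rh distribution: P(Rh-) = 3/8.
Independent loci: 1/8 × 3/8 = 3/64.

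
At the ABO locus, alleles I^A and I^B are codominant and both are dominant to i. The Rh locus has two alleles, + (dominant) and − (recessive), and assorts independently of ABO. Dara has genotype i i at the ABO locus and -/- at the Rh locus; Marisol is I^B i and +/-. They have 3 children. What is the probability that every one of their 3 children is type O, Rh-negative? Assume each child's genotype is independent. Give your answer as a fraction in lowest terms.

ABO cross i i × I^B i → 1/2 O, 1/2 B.
Rh cross -/- × +/- → 1/2 Rh+, 1/2 Rh-; so P(type O, Rh-negative) = 1/2 × 1/2 = 1/4 per child.
All 3 independent: (1/4)^3 = 1/64.

1/64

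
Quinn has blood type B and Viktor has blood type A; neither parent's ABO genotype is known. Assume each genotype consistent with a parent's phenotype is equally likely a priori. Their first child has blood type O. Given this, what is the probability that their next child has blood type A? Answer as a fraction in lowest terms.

1/4

Possible genotypes: Quinn ∈ {BB, BO}; Viktor ∈ {AA, AO}.
Weight each parental genotype pair by prior × P(type-O child):
  BO × AO: posterior weight 1; P(next child type A) = 1/4.
Weighted sum = 1/4.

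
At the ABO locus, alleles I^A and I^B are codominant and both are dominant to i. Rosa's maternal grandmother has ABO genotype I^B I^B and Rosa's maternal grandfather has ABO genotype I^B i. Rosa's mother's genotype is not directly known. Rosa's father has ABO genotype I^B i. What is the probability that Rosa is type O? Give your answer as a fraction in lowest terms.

Rosa's mother's ABO genotype from I^B I^B × I^B i: 1/2 I^B I^B, 1/2 I^B i.
Crossing each possibility with the father I^B i and summing P(type O): 1/2·0 + 1/2·1/4 = 1/8.

1/8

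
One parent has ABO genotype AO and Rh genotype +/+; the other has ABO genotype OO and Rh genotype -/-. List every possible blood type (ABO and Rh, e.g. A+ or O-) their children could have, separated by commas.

O+, A+

Gametes from AO × OO give offspring ABO genotypes AO, OO, i.e. phenotypes O, A.
Rh cross +/+ × -/- → phenotypes Rh+.
Combining independently: O+, A+.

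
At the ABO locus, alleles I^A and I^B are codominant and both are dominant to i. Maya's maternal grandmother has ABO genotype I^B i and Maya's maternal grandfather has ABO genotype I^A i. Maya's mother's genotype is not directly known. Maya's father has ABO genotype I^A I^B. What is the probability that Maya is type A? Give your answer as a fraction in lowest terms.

3/8

Maya's mother's ABO genotype from I^B i × I^A i: 1/4 I^A I^B, 1/4 I^A i, 1/4 I^B i, 1/4 i i.
Crossing each possibility with the father I^A I^B and summing P(type A): 1/4·1/4 + 1/4·1/2 + 1/4·1/4 + 1/4·1/2 = 3/8.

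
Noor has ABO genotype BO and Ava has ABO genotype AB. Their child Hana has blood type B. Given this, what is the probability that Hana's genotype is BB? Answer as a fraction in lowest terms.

Cross BO × AB → 1/4 AB, 1/4 AO, 1/4 BB, 1/4 BO.
Type-B genotypes among offspring: BB (1/4), BO (1/4); total 1/2.
P(BB | type B) = (1/4) / (1/2) = 1/2.

1/2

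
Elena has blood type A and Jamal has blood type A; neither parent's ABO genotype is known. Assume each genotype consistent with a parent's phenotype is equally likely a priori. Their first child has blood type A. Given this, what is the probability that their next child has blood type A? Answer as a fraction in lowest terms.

Possible genotypes: Elena ∈ {AA, AO}; Jamal ∈ {AA, AO}.
Weight each parental genotype pair by prior × P(type-A child):
  AA × AA: posterior weight 4/15; P(next child type A) = 1.
  AA × AO: posterior weight 4/15; P(next child type A) = 1.
  AO × AA: posterior weight 4/15; P(next child type A) = 1.
  AO × AO: posterior weight 1/5; P(next child type A) = 3/4.
Weighted sum = 19/20.

19/20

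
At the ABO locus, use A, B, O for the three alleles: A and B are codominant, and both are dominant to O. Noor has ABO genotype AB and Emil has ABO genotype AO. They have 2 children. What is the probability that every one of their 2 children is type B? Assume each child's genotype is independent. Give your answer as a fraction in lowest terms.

1/16

ABO cross AB × AO → 1/2 A, 1/4 B, 1/4 AB.
So P(type B) = 1/4 per child.
All 2 independent: (1/4)^2 = 1/16.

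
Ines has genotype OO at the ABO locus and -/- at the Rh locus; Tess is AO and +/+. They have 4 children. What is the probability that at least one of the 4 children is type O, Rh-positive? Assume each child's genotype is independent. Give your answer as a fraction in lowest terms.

ABO cross OO × AO → 1/2 O, 1/2 A.
Rh cross -/- × +/+ → 1 Rh+; so P(type O, Rh-positive) = 1/2 × 1 = 1/2 per child.
P(none) = (1/2)^4 = 1/16; P(at least one) = 1 − 1/16 = 15/16.

15/16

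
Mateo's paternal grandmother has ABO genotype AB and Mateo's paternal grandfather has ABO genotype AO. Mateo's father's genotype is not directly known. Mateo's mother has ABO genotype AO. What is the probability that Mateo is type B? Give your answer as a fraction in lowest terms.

1/8

Mateo's father's ABO genotype from AB × AO: 1/4 AA, 1/4 AB, 1/4 AO, 1/4 BO.
Crossing each possibility with the mother AO and summing P(type B): 1/4·0 + 1/4·1/4 + 1/4·0 + 1/4·1/4 = 1/8.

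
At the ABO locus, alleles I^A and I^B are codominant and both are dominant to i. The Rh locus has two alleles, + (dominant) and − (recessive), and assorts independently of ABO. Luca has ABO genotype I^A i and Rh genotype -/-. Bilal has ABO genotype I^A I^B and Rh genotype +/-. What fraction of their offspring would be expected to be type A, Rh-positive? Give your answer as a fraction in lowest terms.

1/4

ABO cross I^A i × I^A I^B → offspring phenotypes: 1/2 A, 1/4 B, 1/4 AB.
Rh cross -/- × +/- → 1/2 Rh+, 1/2 Rh-.
Independent loci: P(type A, Rh-positive) = 1/2 × 1/2 = 1/4.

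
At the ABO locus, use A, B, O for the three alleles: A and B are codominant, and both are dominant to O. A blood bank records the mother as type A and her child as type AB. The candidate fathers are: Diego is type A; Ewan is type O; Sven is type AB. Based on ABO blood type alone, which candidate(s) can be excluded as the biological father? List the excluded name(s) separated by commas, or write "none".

A candidate is excluded only if no genotype consistent with his phenotype could produce a type AB child with a type A mother.
Diego (type A): no genotype consistent with that phenotype can produce a type-AB child with a type-A mother.
Ewan (type O): no genotype consistent with that phenotype can produce a type-AB child with a type-A mother.

Diego, Ewan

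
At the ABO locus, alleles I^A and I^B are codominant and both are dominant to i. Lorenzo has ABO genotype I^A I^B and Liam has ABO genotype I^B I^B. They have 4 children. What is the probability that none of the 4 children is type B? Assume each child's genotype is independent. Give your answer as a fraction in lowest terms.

ABO cross I^A I^B × I^B I^B → 1/2 B, 1/2 AB.
So P(type B) = 1/2 per child.
P(not type B) = 1/2 for one child; (1/2)^4 = 1/16.

1/16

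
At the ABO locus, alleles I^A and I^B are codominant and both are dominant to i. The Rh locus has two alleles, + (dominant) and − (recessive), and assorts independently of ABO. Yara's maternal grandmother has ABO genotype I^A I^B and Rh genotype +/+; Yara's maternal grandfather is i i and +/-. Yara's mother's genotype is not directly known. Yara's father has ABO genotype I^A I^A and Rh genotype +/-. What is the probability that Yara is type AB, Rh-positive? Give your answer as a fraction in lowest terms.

7/32

Yara's mother's ABO genotype from I^A I^B × i i: 1/2 I^A i, 1/2 I^B i.
Crossing each possibility with the father I^A I^A and summing P(type AB): 1/2·0 + 1/2·1/2 = 1/4.
Similarly for Rh via the mother's Rh distribution: P(Rh+) = 7/8.
Independent loci: 1/4 × 7/8 = 7/32.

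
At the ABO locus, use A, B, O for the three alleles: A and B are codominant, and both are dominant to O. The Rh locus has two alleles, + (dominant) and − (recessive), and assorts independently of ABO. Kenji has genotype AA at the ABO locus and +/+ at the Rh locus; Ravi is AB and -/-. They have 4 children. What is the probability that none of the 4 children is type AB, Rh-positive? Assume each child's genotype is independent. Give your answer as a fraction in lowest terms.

ABO cross AA × AB → 1/2 A, 1/2 AB.
Rh cross +/+ × -/- → 1 Rh+; so P(type AB, Rh-positive) = 1/2 × 1 = 1/2 per child.
P(not type AB, Rh-positive) = 1/2 for one child; (1/2)^4 = 1/16.

1/16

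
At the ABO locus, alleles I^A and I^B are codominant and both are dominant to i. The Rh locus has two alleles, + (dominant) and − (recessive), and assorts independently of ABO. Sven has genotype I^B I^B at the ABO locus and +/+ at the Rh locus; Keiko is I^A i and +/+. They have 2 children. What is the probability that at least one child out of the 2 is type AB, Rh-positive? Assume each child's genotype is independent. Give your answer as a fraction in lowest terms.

ABO cross I^B I^B × I^A i → 1/2 B, 1/2 AB.
Rh cross +/+ × +/+ → 1 Rh+; so P(type AB, Rh-positive) = 1/2 × 1 = 1/2 per child.
P(none) = (1/2)^2 = 1/4; P(at least one) = 1 − 1/4 = 3/4.

3/4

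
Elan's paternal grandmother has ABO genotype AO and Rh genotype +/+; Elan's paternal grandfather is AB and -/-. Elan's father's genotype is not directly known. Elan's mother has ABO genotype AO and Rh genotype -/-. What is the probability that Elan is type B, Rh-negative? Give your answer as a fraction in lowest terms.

1/16

Elan's father's ABO genotype from AO × AB: 1/4 AA, 1/4 AB, 1/4 AO, 1/4 BO.
Crossing each possibility with the mother AO and summing P(type B): 1/4·0 + 1/4·1/4 + 1/4·0 + 1/4·1/4 = 1/8.
Similarly for Rh via the father's Rh distribution: P(Rh-) = 1/2.
Independent loci: 1/8 × 1/2 = 1/16.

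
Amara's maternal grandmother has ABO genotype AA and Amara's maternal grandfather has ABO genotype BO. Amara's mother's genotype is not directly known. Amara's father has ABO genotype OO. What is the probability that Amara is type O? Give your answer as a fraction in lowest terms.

1/4

Amara's mother's ABO genotype from AA × BO: 1/2 AB, 1/2 AO.
Crossing each possibility with the father OO and summing P(type O): 1/2·0 + 1/2·1/2 = 1/4.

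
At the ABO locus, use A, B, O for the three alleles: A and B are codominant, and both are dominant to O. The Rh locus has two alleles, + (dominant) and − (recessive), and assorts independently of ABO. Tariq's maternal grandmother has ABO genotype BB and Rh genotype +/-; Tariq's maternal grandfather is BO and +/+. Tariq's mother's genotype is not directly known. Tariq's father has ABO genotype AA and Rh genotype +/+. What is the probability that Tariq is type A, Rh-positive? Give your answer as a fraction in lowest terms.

Tariq's mother's ABO genotype from BB × BO: 1/2 BB, 1/2 BO.
Crossing each possibility with the father AA and summing P(type A): 1/2·0 + 1/2·1/2 = 1/4.
Similarly for Rh via the mother's Rh distribution: P(Rh+) = 1.
Independent loci: 1/4 × 1 = 1/4.

1/4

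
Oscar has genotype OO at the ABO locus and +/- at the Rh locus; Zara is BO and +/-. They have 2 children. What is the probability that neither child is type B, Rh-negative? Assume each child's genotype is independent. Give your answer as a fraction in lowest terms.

49/64

ABO cross OO × BO → 1/2 O, 1/2 B.
Rh cross +/- × +/- → 3/4 Rh+, 1/4 Rh-; so P(type B, Rh-negative) = 1/2 × 1/4 = 1/8 per child.
P(not type B, Rh-negative) = 7/8 for one child; (7/8)^2 = 49/64.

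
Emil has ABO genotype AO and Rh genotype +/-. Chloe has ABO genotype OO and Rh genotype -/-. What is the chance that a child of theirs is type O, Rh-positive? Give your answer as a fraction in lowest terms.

ABO cross AO × OO → offspring phenotypes: 1/2 O, 1/2 A.
Rh cross +/- × -/- → 1/2 Rh+, 1/2 Rh-.
Independent loci: P(type O, Rh-positive) = 1/2 × 1/2 = 1/4.

1/4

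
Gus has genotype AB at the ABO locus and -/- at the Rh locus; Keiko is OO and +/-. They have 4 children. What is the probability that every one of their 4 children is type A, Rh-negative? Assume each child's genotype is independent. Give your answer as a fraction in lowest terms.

ABO cross AB × OO → 1/2 A, 1/2 B.
Rh cross -/- × +/- → 1/2 Rh+, 1/2 Rh-; so P(type A, Rh-negative) = 1/2 × 1/2 = 1/4 per child.
All 4 independent: (1/4)^4 = 1/256.

1/256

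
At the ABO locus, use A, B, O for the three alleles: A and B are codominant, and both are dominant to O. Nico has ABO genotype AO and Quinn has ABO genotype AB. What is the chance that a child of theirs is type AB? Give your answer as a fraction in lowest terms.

1/4

ABO cross AO × AB → offspring phenotypes: 1/2 A, 1/4 B, 1/4 AB.
So P(type AB) = 1/4.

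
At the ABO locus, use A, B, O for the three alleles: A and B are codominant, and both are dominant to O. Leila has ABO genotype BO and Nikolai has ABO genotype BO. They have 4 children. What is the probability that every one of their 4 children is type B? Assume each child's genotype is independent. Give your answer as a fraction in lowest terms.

ABO cross BO × BO → 1/4 O, 3/4 B.
So P(type B) = 3/4 per child.
All 4 independent: (3/4)^4 = 81/256.

81/256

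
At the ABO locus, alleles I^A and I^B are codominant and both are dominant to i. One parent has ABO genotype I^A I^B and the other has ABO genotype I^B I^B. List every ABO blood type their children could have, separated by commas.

Gametes from I^A I^B × I^B I^B give offspring ABO genotypes I^A I^B, I^B I^B, i.e. phenotypes B, AB.

B, AB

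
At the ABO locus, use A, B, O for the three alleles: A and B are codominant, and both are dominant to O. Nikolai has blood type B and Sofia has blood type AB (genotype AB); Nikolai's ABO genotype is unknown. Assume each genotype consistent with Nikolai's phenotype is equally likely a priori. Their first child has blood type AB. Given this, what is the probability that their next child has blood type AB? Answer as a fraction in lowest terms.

5/12

Possible genotypes: Nikolai ∈ {BB, BO}; Sofia ∈ {AB}.
Weight each parental genotype pair by prior × P(type-AB child):
  BB × AB: posterior weight 2/3; P(next child type AB) = 1/2.
  BO × AB: posterior weight 1/3; P(next child type AB) = 1/4.
Weighted sum = 5/12.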